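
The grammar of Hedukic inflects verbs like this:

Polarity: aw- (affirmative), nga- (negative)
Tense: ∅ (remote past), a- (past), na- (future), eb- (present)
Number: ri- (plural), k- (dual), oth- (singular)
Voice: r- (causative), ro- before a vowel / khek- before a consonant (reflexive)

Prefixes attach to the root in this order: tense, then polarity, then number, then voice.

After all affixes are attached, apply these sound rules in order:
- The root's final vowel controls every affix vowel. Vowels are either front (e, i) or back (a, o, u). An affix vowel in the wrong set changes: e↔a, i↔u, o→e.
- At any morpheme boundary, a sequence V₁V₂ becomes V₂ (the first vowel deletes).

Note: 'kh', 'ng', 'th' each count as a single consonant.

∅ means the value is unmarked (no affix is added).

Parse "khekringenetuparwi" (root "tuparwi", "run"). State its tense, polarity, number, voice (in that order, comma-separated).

Segment: khek-ri-nga-na-tuparwi.
tense: na- → future.
polarity: nga- → negative.
number: ri- → plural.
voice: ro/khek- → reflexive.

future, negative, plural, reflexive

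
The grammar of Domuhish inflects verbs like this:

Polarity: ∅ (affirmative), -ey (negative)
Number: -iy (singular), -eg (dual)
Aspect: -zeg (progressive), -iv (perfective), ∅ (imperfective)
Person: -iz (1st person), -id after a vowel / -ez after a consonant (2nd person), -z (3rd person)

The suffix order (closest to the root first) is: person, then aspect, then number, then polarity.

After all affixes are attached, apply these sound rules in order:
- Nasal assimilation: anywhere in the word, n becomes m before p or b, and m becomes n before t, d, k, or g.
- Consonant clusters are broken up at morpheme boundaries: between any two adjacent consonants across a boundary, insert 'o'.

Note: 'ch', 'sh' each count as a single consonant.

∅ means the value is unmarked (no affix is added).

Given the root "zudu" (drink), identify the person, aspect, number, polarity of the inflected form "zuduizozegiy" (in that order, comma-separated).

Segment: zudu-iz-zeg-iy.
person: -iz → 1st person.
aspect: -zeg → progressive.
number: -iy → singular.
polarity: ∅ → affirmative.

1st person, progressive, singular, affirmative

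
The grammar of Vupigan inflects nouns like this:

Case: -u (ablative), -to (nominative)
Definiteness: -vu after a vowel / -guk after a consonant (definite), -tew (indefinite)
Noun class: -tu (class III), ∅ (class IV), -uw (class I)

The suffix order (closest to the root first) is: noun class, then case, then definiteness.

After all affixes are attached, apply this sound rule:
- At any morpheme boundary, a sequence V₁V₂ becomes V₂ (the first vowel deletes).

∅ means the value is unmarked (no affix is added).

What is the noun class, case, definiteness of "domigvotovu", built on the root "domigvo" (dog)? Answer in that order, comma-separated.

Segment: domigvo-to-vu.
noun class: ∅ → class IV.
case: -to → nominative.
definiteness: -vu/guk → definite.

class IV, nominative, definite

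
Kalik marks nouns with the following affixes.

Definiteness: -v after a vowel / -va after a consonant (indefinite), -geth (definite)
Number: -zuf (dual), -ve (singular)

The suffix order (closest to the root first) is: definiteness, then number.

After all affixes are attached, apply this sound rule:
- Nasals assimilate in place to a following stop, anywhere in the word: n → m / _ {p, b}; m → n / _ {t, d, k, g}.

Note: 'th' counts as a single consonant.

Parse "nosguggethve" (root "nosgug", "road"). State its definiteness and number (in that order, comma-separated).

Segment: nosgug-geth-ve.
definiteness: -geth → definite.
number: -ve → singular.

definite, singular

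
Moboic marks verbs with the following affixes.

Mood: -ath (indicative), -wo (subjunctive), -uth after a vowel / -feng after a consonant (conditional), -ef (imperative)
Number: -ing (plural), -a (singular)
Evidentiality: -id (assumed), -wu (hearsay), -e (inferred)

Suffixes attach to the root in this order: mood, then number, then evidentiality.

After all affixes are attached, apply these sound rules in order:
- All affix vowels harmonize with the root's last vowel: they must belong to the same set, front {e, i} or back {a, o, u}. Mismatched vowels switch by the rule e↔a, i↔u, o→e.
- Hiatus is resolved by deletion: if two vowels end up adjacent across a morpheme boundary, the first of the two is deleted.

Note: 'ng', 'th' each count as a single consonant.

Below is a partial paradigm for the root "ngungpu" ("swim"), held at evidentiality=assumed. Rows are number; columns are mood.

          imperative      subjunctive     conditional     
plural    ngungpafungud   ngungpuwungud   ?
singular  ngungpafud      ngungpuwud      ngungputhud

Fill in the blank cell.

Attach mood conditional -uth (after vowel 'u') → ngungpuuth.
Attach number plural -ing → ngungpuuthing.
Attach evidentiality assumed -id → ngungpuuthingid.
Apply vowel harmony: ngungpuuthingid → ngungpuuthungud.
Apply vowel deletion: ngungpuuthungud → ngungputhungud.

ngungputhungud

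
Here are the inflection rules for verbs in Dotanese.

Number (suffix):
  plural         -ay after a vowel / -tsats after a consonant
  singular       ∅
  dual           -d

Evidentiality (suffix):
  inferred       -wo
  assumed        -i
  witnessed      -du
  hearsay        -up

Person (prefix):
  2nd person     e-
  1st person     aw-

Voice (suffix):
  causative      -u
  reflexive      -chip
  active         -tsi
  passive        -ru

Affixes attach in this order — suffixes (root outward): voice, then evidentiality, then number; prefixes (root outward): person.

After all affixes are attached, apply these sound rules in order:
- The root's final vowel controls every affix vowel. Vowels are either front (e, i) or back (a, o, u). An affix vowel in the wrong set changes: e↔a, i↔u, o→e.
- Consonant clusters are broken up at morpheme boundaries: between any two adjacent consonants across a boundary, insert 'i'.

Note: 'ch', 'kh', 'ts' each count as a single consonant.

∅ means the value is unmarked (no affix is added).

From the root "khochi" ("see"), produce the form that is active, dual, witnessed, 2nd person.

ekhochitsidid

Attach voice active -tsi → khochitsi.
Attach person 2nd person e- → ekhochitsi.
Attach evidentiality witnessed -du → ekhochitsidu.
Attach number dual -d → ekhochitsidud.
Apply vowel harmony: ekhochitsidud → ekhochitsidid.
Epenthesis: no change.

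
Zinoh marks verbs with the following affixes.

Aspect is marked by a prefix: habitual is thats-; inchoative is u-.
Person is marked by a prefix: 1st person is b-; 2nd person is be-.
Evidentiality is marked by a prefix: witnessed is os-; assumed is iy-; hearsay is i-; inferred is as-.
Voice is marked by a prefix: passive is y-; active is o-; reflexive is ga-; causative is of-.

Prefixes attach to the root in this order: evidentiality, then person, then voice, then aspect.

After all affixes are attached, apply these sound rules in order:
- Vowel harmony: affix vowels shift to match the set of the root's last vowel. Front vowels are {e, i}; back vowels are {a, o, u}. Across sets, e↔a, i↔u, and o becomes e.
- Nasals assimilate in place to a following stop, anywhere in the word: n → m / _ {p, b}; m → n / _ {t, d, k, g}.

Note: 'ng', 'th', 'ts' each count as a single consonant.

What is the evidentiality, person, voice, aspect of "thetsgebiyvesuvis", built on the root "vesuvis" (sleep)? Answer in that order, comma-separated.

assumed, 1st person, reflexive, habitual

Segment: thats-ga-b-iy-vesuvis.
evidentiality: iy- → assumed.
person: b- → 1st person.
voice: ga- → reflexive.
aspect: thats- → habitual.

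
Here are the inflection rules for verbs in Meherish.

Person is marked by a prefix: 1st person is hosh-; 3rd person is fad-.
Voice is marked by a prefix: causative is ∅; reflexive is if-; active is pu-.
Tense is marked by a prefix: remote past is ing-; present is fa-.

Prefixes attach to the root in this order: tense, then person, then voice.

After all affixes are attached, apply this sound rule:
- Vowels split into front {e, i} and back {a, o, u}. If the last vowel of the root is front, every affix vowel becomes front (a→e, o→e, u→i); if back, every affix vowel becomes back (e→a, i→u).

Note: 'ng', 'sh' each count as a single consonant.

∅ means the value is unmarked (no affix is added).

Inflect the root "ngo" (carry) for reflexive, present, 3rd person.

Attach tense present fa- → fango.
Attach person 3rd person fad- → fadfango.
Attach voice reflexive if- → iffadfango.
Apply vowel harmony: iffadfango → uffadfango.

uffadfango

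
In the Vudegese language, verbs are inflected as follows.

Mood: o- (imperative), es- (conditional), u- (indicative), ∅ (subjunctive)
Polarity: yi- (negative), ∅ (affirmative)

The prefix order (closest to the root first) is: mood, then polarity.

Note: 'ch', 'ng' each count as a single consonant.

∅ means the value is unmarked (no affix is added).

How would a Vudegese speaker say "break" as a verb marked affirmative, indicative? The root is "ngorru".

Attach mood indicative u- → ungorru.
polarity = affirmative: zero marking, form stays ungorru.

ungorru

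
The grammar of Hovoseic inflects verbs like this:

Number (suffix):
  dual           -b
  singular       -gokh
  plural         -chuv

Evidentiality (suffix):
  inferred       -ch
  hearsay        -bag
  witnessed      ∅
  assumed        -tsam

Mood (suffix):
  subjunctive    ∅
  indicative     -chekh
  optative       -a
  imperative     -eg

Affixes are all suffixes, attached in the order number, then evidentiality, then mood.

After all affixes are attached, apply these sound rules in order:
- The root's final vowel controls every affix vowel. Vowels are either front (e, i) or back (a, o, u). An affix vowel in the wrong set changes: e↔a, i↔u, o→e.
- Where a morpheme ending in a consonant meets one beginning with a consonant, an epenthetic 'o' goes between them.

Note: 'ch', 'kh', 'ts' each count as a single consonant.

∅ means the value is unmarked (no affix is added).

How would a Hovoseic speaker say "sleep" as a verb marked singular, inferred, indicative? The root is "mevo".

mevogokhochochakh

Attach number singular -gokh → mevogokh.
Attach evidentiality inferred -ch → mevogokhch.
Attach mood indicative -chekh → mevogokhchchekh.
Apply vowel harmony: mevogokhchchekh → mevogokhchchakh.
Apply epenthesis: mevogokhchchakh → mevogokhochochakh.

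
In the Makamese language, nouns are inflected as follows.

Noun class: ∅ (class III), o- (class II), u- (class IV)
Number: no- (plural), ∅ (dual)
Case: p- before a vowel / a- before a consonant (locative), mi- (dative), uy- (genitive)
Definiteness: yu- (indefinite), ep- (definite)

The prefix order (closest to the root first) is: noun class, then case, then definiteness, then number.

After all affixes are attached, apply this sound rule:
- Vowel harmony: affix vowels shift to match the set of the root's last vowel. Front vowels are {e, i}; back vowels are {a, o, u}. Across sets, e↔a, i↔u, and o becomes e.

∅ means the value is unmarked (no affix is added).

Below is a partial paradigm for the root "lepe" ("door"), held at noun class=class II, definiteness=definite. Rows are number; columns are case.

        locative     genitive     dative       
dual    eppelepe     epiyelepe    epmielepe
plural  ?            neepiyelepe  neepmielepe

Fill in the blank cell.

Attach noun class class II o- → olepe.
Attach case locative p- (before vowel 'o') → polepe.
Attach definiteness definite ep- → eppolepe.
Attach number plural no- → noeppolepe.
Apply vowel harmony: noeppolepe → neeppelepe.

neeppelepe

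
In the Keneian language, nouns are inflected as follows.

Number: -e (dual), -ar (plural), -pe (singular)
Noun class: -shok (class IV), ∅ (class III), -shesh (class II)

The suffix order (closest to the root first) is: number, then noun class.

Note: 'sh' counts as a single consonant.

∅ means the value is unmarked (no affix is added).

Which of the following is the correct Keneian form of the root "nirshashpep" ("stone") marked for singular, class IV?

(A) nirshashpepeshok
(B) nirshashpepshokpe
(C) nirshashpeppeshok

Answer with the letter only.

C

Attach number singular -pe → nirshashpeppe.
Attach noun class class IV -shok → nirshashpeppeshok.
So the correct form is nirshashpeppeshok, option (C).
(A) nirshashpepeshok is wrong: it uses dual instead of singular for number.
(B) nirshashpepshokpe is wrong: it has the affixes in the wrong order.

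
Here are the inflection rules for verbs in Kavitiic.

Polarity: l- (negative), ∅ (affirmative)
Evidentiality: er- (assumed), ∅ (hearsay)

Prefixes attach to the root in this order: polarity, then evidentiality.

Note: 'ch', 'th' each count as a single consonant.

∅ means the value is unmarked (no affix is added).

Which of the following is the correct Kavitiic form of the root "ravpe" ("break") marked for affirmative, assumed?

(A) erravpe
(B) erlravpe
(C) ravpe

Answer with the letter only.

polarity = affirmative: zero marking, form stays ravpe.
Attach evidentiality assumed er- → erravpe.
So the correct form is erravpe, option (A).
(B) erlravpe is wrong: it uses negative instead of affirmative for polarity.
(C) ravpe is wrong: it uses hearsay instead of assumed for evidentiality.

A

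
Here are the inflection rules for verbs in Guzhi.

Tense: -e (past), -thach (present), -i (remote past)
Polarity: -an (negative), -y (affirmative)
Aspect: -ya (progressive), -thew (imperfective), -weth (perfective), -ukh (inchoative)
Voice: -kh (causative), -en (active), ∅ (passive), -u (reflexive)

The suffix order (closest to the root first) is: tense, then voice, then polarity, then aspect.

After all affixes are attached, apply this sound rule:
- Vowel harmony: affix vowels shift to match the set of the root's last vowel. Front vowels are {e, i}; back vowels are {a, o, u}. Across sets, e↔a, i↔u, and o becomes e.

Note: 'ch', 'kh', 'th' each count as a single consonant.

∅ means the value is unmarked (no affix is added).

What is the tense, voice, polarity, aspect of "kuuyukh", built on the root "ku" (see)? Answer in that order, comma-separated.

remote past, passive, affirmative, inchoative

Segment: ku-i-y-ukh.
tense: -i → remote past.
voice: ∅ → passive.
polarity: -y → affirmative.
aspect: -ukh → inchoative.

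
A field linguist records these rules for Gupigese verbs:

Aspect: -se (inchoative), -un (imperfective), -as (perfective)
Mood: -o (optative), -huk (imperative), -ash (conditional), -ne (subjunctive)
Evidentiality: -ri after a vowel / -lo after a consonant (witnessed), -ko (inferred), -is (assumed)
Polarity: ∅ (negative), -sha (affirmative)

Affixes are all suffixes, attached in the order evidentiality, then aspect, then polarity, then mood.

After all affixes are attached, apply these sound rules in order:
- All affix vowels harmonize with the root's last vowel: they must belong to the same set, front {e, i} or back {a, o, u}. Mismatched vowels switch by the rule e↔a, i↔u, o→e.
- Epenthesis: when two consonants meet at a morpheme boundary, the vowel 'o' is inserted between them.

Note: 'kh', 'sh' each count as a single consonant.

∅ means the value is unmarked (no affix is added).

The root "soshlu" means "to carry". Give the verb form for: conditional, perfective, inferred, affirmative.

soshlukoasoshaash

Attach evidentiality inferred -ko → soshluko.
Attach aspect perfective -as → soshlukoas.
Attach polarity affirmative -sha → soshlukoassha.
Attach mood conditional -ash → soshlukoasshaash.
Vowel harmony: no change.
Apply epenthesis: soshlukoasshaash → soshlukoasoshaash.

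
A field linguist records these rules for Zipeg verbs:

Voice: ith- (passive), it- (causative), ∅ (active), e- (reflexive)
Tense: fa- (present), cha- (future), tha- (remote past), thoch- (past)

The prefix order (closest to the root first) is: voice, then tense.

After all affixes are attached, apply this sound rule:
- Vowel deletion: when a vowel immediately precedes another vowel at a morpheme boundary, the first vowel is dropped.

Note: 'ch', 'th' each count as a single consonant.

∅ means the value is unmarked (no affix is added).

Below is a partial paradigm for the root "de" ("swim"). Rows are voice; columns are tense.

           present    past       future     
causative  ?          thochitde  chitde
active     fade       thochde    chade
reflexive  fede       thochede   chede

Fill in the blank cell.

fitde

Attach voice causative it- → itde.
Attach tense present fa- → faitde.
Apply vowel deletion: faitde → fitde.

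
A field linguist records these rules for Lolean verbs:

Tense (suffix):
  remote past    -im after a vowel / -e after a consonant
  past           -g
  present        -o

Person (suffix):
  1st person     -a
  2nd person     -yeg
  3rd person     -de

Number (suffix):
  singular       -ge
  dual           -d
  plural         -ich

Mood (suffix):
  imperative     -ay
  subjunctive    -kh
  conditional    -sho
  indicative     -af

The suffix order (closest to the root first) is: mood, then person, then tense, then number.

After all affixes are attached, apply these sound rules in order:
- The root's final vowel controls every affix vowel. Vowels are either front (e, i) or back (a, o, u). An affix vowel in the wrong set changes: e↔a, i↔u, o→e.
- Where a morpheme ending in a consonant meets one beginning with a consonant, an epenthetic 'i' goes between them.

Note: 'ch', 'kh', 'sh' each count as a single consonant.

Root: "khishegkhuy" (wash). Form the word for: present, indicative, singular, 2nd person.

khishegkhuyafiyagoga

Attach mood indicative -af → khishegkhuyaf.
Attach person 2nd person -yeg → khishegkhuyafyeg.
Attach tense present -o → khishegkhuyafyego.
Attach number singular -ge → khishegkhuyafyegoge.
Apply vowel harmony: khishegkhuyafyegoge → khishegkhuyafyagoga.
Apply epenthesis: khishegkhuyafyagoga → khishegkhuyafiyagoga.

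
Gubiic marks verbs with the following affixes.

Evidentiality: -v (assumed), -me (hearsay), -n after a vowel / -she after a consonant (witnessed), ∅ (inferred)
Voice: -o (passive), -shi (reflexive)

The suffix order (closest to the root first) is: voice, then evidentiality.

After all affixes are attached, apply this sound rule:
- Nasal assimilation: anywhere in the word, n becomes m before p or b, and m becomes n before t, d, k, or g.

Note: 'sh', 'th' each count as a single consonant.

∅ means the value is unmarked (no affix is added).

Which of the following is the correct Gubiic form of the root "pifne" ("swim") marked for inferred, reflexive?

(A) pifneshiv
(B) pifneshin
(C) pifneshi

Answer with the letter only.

Attach voice reflexive -shi → pifneshi.
evidentiality = inferred: zero marking, form stays pifneshi.
Nasal assimilation: no change.
So the correct form is pifneshi, option (C).
(A) pifneshiv is wrong: it uses assumed instead of inferred for evidentiality.
(B) pifneshin is wrong: it uses witnessed instead of inferred for evidentiality.

C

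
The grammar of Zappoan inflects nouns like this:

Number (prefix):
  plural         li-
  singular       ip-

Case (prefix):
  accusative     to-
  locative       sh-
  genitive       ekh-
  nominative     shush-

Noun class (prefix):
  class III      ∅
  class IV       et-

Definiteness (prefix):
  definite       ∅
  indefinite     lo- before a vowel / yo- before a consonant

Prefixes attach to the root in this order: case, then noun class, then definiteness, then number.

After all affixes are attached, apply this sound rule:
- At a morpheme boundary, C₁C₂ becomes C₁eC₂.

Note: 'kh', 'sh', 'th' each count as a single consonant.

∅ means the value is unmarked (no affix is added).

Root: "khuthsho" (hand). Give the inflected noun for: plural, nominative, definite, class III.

lishushekhuthsho

Attach case nominative shush- → shushkhuthsho.
noun class = class III: zero marking, form stays shushkhuthsho.
definiteness = definite: zero marking, form stays shushkhuthsho.
Attach number plural li- → lishushkhuthsho.
Apply epenthesis: lishushkhuthsho → lishushekhuthsho.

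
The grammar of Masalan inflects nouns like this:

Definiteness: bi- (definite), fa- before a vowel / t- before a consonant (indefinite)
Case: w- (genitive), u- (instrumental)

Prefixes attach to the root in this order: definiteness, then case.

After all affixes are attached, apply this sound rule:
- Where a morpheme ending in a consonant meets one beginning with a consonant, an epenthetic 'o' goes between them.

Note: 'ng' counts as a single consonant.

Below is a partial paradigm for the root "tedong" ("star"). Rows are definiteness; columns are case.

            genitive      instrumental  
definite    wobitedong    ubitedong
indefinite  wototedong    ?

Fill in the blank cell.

utotedong

Attach definiteness indefinite t- (before consonant 't') → ttedong.
Attach case instrumental u- → uttedong.
Apply epenthesis: uttedong → utotedong.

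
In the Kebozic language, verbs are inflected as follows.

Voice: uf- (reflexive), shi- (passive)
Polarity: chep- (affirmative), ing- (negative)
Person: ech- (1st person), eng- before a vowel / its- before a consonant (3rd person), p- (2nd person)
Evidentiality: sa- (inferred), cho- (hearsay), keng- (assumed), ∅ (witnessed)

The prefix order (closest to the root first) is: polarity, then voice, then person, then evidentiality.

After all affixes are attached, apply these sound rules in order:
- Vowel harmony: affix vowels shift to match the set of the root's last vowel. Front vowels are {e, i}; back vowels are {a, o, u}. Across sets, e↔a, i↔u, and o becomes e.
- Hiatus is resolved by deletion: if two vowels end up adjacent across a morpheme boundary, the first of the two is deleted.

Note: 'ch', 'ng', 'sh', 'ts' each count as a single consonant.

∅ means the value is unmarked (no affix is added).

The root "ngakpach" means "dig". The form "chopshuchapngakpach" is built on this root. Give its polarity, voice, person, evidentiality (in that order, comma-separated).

Segment: cho-p-shi-chep-ngakpach.
polarity: chep- → affirmative.
voice: shi- → passive.
person: p- → 2nd person.
evidentiality: cho- → hearsay.

affirmative, passive, 2nd person, hearsay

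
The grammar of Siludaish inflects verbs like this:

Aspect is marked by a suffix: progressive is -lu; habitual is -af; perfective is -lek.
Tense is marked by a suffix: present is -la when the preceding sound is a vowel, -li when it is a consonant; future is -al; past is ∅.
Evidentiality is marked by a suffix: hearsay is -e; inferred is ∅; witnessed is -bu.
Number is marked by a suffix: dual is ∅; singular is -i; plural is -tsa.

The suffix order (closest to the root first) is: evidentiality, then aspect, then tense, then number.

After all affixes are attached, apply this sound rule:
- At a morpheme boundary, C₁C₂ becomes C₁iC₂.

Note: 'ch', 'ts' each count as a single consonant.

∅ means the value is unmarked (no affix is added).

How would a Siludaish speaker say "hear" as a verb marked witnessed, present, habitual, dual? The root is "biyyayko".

biyyaykobuafili

Attach evidentiality witnessed -bu → biyyaykobu.
Attach aspect habitual -af → biyyaykobuaf.
Attach tense present -li (after consonant 'f') → biyyaykobuafli.
number = dual: zero marking, form stays biyyaykobuafli.
Apply epenthesis: biyyaykobuafli → biyyaykobuafili.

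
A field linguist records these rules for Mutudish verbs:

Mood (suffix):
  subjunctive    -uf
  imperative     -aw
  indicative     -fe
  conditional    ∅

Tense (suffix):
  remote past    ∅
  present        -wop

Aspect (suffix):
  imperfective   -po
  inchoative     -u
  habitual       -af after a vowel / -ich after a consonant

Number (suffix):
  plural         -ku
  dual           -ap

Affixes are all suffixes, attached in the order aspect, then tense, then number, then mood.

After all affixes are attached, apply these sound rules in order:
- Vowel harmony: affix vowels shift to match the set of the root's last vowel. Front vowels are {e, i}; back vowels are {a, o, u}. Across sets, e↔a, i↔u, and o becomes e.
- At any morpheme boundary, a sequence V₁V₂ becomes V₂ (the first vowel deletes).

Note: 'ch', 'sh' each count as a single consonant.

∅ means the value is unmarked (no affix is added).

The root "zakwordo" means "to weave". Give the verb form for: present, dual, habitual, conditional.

zakwordafwopap

Attach aspect habitual -af (after vowel 'o') → zakwordoaf.
Attach tense present -wop → zakwordoafwop.
Attach number dual -ap → zakwordoafwopap.
mood = conditional: zero marking, form stays zakwordoafwopap.
Vowel harmony: no change.
Apply vowel deletion: zakwordoafwopap → zakwordafwopap.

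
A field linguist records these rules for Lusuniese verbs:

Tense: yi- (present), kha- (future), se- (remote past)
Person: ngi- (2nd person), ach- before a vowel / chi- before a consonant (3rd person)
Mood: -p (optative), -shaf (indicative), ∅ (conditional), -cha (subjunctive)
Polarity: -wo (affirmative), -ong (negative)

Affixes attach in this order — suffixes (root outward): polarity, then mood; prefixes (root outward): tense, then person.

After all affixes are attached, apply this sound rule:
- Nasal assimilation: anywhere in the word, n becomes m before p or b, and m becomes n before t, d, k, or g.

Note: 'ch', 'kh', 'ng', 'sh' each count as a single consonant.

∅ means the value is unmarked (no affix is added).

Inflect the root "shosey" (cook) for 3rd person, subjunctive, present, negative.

Attach polarity negative -ong → shoseyong.
Attach mood subjunctive -cha → shoseyongcha.
Attach tense present yi- → yishoseyongcha.
Attach person 3rd person chi- (before consonant 'y') → chiyishoseyongcha.
Nasal assimilation: no change.

chiyishoseyongcha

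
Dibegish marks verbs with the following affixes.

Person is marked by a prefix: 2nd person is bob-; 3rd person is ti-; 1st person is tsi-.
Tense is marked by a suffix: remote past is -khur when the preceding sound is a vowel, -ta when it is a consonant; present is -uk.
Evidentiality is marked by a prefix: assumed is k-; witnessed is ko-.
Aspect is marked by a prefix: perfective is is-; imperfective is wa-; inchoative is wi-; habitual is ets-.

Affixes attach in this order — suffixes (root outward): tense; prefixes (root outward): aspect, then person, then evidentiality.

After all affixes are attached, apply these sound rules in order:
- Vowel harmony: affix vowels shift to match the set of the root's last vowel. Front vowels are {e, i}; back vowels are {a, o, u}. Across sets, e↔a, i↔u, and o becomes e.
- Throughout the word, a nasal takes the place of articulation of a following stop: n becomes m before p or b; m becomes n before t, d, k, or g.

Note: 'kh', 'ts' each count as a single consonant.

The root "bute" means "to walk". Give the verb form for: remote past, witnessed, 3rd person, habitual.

Attach aspect habitual ets- → etsbute.
Attach tense remote past -khur (after vowel 'e') → etsbutekhur.
Attach person 3rd person ti- → tietsbutekhur.
Attach evidentiality witnessed ko- → kotietsbutekhur.
Apply vowel harmony: kotietsbutekhur → ketietsbutekhir.
Nasal assimilation: no change.

ketietsbutekhir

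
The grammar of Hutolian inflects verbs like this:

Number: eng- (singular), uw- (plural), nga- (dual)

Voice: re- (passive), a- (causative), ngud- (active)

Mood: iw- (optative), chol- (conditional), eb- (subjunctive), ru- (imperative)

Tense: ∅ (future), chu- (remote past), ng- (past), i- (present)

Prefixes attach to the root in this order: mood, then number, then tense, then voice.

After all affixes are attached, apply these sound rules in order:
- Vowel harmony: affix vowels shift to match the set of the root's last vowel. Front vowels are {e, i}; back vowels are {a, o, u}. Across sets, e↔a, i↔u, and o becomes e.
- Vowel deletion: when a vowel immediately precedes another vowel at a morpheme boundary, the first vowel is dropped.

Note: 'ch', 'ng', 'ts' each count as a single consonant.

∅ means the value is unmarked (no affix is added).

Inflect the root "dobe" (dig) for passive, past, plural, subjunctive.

Attach mood subjunctive eb- → ebdobe.
Attach number plural uw- → uwebdobe.
Attach tense past ng- → nguwebdobe.
Attach voice passive re- → renguwebdobe.
Apply vowel harmony: renguwebdobe → rengiwebdobe.
Vowel deletion: no change.

rengiwebdobe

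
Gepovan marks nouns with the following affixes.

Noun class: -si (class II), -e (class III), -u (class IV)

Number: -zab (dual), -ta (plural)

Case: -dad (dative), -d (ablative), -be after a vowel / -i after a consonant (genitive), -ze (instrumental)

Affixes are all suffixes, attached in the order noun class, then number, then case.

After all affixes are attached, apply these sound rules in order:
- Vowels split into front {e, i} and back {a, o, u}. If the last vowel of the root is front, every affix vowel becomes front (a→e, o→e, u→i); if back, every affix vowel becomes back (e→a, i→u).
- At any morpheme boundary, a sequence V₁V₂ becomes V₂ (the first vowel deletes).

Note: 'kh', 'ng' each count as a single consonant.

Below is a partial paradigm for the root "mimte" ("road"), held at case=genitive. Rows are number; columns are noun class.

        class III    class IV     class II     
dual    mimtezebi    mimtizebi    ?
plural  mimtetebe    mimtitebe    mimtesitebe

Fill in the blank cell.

Attach noun class class II -si → mimtesi.
Attach number dual -zab → mimtesizab.
Attach case genitive -i (after consonant 'b') → mimtesizabi.
Apply vowel harmony: mimtesizabi → mimtesizebi.
Vowel deletion: no change.

mimtesizebi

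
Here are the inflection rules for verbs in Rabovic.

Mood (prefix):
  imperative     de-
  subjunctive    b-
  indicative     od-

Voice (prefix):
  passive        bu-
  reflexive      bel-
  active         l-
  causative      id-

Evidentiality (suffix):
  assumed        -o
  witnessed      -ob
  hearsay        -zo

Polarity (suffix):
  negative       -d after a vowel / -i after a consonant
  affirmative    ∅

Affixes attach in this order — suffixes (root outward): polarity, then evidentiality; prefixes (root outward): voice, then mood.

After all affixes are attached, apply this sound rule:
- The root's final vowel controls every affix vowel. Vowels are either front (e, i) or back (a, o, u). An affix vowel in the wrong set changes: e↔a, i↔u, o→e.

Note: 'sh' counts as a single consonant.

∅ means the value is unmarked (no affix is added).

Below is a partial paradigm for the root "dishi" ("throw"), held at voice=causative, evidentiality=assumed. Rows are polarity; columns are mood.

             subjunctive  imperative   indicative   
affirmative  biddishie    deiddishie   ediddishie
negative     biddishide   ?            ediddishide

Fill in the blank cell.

deiddishide

Attach voice causative id- → iddishi.
Attach polarity negative -d (after vowel 'i') → iddishid.
Attach mood imperative de- → deiddishid.
Attach evidentiality assumed -o → deiddishido.
Apply vowel harmony: deiddishido → deiddishide.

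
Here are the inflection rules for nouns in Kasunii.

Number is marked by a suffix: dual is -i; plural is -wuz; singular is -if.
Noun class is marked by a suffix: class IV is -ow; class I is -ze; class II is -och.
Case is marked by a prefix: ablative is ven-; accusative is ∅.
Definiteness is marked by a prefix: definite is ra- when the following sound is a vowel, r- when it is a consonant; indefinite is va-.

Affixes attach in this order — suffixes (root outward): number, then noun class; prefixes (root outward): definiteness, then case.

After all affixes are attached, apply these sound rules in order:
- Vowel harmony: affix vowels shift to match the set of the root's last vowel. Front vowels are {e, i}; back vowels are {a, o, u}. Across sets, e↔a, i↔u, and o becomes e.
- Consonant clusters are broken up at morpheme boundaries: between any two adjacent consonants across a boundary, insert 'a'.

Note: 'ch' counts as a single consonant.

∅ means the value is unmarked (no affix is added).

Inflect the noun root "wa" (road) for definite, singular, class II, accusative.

rawaufoch

Attach number singular -if → waif.
Attach noun class class II -och → waifoch.
Attach definiteness definite r- (before consonant 'w') → rwaifoch.
case = accusative: zero marking, form stays rwaifoch.
Apply vowel harmony: rwaifoch → rwaufoch.
Apply epenthesis: rwaufoch → rawaufoch.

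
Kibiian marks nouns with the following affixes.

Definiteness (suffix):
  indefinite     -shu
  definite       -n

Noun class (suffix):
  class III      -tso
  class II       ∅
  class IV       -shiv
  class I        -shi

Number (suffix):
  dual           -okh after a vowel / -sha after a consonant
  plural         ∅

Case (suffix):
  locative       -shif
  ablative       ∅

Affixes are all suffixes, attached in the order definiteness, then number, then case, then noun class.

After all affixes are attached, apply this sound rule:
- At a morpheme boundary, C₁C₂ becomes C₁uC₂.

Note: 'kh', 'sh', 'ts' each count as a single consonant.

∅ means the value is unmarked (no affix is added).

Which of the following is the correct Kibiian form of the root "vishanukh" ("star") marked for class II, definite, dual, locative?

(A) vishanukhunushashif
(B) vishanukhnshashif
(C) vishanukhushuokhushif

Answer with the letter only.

Attach definiteness definite -n → vishanukhn.
Attach number dual -sha (after consonant 'n') → vishanukhnsha.
Attach case locative -shif → vishanukhnshashif.
noun class = class II: zero marking, form stays vishanukhnshashif.
Apply epenthesis: vishanukhnshashif → vishanukhunushashif.
So the correct form is vishanukhunushashif, option (A).
(B) vishanukhnshashif is wrong: it fails to apply the sound rule(s).
(C) vishanukhushuokhushif is wrong: it uses indefinite instead of definite for definiteness.

A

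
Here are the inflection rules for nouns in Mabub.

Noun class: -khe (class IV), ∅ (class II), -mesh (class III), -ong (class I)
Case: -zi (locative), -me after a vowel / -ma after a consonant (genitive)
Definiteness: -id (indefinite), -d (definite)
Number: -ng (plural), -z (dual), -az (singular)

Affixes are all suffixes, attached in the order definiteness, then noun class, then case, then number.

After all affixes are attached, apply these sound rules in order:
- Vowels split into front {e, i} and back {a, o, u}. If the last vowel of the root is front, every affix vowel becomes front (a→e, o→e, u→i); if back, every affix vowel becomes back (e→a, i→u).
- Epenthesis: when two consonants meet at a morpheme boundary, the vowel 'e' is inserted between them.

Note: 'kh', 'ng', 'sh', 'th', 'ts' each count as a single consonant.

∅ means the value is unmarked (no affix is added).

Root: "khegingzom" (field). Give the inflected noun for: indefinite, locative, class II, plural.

khegingzomudezung

Attach definiteness indefinite -id → khegingzomid.
noun class = class II: zero marking, form stays khegingzomid.
Attach case locative -zi → khegingzomidzi.
Attach number plural -ng → khegingzomidzing.
Apply vowel harmony: khegingzomidzing → khegingzomudzung.
Apply epenthesis: khegingzomudzung → khegingzomudezung.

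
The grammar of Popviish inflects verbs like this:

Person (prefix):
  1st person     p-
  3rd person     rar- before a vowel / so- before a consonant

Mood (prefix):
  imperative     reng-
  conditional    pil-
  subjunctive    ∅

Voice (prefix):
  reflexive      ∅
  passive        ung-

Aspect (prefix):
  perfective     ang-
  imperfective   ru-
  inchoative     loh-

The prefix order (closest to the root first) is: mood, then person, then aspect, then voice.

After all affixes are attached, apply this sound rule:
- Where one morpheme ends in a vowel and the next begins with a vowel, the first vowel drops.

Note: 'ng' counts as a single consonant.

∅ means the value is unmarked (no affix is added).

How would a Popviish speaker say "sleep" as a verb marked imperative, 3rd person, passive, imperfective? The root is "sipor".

ungrusorengsipor

Attach mood imperative reng- → rengsipor.
Attach person 3rd person so- (before consonant 'r') → sorengsipor.
Attach aspect imperfective ru- → rusorengsipor.
Attach voice passive ung- → ungrusorengsipor.
Vowel deletion: no change.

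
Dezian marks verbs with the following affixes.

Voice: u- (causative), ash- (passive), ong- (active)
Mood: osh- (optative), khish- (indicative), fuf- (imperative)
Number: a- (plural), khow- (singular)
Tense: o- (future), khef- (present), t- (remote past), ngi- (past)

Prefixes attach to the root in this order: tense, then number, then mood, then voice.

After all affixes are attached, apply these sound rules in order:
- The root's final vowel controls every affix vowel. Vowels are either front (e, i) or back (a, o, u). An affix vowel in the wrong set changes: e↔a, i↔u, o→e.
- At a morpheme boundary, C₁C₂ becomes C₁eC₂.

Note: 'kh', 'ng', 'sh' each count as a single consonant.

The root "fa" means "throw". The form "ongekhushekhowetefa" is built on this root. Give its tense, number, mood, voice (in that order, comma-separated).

remote past, singular, indicative, active

Segment: ong-khish-khow-t-fa.
tense: t- → remote past.
number: khow- → singular.
mood: khish- → indicative.
voice: ong- → active.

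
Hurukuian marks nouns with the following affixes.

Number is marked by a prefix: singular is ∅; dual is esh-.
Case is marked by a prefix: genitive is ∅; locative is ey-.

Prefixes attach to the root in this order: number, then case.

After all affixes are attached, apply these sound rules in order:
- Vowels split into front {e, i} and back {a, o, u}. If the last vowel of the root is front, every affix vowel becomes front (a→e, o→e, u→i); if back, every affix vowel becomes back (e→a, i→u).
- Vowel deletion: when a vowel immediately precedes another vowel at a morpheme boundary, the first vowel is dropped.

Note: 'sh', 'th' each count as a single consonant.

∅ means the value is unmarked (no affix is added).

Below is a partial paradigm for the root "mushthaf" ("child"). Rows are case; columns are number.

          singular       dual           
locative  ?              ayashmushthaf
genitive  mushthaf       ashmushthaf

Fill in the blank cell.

aymushthaf

number = singular: zero marking, form stays mushthaf.
Attach case locative ey- → eymushthaf.
Apply vowel harmony: eymushthaf → aymushthaf.
Vowel deletion: no change.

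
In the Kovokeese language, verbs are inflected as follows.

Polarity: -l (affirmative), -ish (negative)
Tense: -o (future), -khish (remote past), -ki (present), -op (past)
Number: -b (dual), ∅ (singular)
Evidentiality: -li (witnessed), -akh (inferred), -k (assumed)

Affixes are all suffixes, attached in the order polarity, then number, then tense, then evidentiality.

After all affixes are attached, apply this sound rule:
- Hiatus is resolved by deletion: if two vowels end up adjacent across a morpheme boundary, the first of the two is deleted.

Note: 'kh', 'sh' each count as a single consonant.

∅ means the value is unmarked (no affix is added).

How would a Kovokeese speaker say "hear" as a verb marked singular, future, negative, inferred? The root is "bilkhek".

bilkhekishakh

Attach polarity negative -ish → bilkhekish.
number = singular: zero marking, form stays bilkhekish.
Attach tense future -o → bilkhekisho.
Attach evidentiality inferred -akh → bilkhekishoakh.
Apply vowel deletion: bilkhekishoakh → bilkhekishakh.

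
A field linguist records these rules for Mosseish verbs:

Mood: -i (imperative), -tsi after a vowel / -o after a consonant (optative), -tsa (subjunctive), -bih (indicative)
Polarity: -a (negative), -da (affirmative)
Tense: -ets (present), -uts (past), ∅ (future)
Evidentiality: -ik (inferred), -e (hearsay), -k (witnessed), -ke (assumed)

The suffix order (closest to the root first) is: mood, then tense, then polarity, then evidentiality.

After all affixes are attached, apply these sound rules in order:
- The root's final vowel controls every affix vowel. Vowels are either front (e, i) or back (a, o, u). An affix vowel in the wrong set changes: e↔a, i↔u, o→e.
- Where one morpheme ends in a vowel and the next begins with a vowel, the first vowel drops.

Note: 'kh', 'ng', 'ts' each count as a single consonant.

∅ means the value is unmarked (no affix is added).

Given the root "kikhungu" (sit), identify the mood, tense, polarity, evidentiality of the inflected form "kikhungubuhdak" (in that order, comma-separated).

indicative, future, affirmative, witnessed

Segment: kikhungu-bih-da-k.
mood: -bih → indicative.
tense: ∅ → future.
polarity: -da → affirmative.
evidentiality: -k → witnessed.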